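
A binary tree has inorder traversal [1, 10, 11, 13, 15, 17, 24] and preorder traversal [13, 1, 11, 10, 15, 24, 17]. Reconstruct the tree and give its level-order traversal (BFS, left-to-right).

Inorder:  [1, 10, 11, 13, 15, 17, 24]
Preorder: [13, 1, 11, 10, 15, 24, 17]
Algorithm: preorder visits root first, so consume preorder in order;
for each root, split the current inorder slice at that value into
left-subtree inorder and right-subtree inorder, then recurse.
Recursive splits:
  root=13; inorder splits into left=[1, 10, 11], right=[15, 17, 24]
  root=1; inorder splits into left=[], right=[10, 11]
  root=11; inorder splits into left=[10], right=[]
  root=10; inorder splits into left=[], right=[]
  root=15; inorder splits into left=[], right=[17, 24]
  root=24; inorder splits into left=[17], right=[]
  root=17; inorder splits into left=[], right=[]
Reconstructed level-order: [13, 1, 15, 11, 24, 10, 17]


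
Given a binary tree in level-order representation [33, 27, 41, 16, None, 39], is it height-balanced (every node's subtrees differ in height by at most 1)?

Tree (level-order array): [33, 27, 41, 16, None, 39]
Definition: a tree is height-balanced if, at every node, |h(left) - h(right)| <= 1 (empty subtree has height -1).
Bottom-up per-node check:
  node 16: h_left=-1, h_right=-1, diff=0 [OK], height=0
  node 27: h_left=0, h_right=-1, diff=1 [OK], height=1
  node 39: h_left=-1, h_right=-1, diff=0 [OK], height=0
  node 41: h_left=0, h_right=-1, diff=1 [OK], height=1
  node 33: h_left=1, h_right=1, diff=0 [OK], height=2
All nodes satisfy the balance condition.
Result: Balanced


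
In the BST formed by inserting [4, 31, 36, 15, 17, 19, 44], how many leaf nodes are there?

Tree built from: [4, 31, 36, 15, 17, 19, 44]
Tree (level-order array): [4, None, 31, 15, 36, None, 17, None, 44, None, 19]
Rule: A leaf has 0 children.
Per-node child counts:
  node 4: 1 child(ren)
  node 31: 2 child(ren)
  node 15: 1 child(ren)
  node 17: 1 child(ren)
  node 19: 0 child(ren)
  node 36: 1 child(ren)
  node 44: 0 child(ren)
Matching nodes: [19, 44]
Count of leaf nodes: 2


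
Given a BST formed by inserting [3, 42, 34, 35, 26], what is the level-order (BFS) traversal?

Tree insertion order: [3, 42, 34, 35, 26]
Tree (level-order array): [3, None, 42, 34, None, 26, 35]
BFS from the root, enqueuing left then right child of each popped node:
  queue [3] -> pop 3, enqueue [42], visited so far: [3]
  queue [42] -> pop 42, enqueue [34], visited so far: [3, 42]
  queue [34] -> pop 34, enqueue [26, 35], visited so far: [3, 42, 34]
  queue [26, 35] -> pop 26, enqueue [none], visited so far: [3, 42, 34, 26]
  queue [35] -> pop 35, enqueue [none], visited so far: [3, 42, 34, 26, 35]
Result: [3, 42, 34, 26, 35]


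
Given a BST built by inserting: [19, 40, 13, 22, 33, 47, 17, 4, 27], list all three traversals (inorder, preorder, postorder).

Tree insertion order: [19, 40, 13, 22, 33, 47, 17, 4, 27]
Tree (level-order array): [19, 13, 40, 4, 17, 22, 47, None, None, None, None, None, 33, None, None, 27]
Inorder (L, root, R): [4, 13, 17, 19, 22, 27, 33, 40, 47]
Preorder (root, L, R): [19, 13, 4, 17, 40, 22, 33, 27, 47]
Postorder (L, R, root): [4, 17, 13, 27, 33, 22, 47, 40, 19]


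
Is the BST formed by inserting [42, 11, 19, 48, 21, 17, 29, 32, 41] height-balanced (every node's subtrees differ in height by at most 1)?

Tree (level-order array): [42, 11, 48, None, 19, None, None, 17, 21, None, None, None, 29, None, 32, None, 41]
Definition: a tree is height-balanced if, at every node, |h(left) - h(right)| <= 1 (empty subtree has height -1).
Bottom-up per-node check:
  node 17: h_left=-1, h_right=-1, diff=0 [OK], height=0
  node 41: h_left=-1, h_right=-1, diff=0 [OK], height=0
  node 32: h_left=-1, h_right=0, diff=1 [OK], height=1
  node 29: h_left=-1, h_right=1, diff=2 [FAIL (|-1-1|=2 > 1)], height=2
  node 21: h_left=-1, h_right=2, diff=3 [FAIL (|-1-2|=3 > 1)], height=3
  node 19: h_left=0, h_right=3, diff=3 [FAIL (|0-3|=3 > 1)], height=4
  node 11: h_left=-1, h_right=4, diff=5 [FAIL (|-1-4|=5 > 1)], height=5
  node 48: h_left=-1, h_right=-1, diff=0 [OK], height=0
  node 42: h_left=5, h_right=0, diff=5 [FAIL (|5-0|=5 > 1)], height=6
Node 29 violates the condition: |-1 - 1| = 2 > 1.
Result: Not balanced


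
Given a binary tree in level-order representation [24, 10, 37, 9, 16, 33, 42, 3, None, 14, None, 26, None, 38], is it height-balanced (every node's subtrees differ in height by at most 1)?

Tree (level-order array): [24, 10, 37, 9, 16, 33, 42, 3, None, 14, None, 26, None, 38]
Definition: a tree is height-balanced if, at every node, |h(left) - h(right)| <= 1 (empty subtree has height -1).
Bottom-up per-node check:
  node 3: h_left=-1, h_right=-1, diff=0 [OK], height=0
  node 9: h_left=0, h_right=-1, diff=1 [OK], height=1
  node 14: h_left=-1, h_right=-1, diff=0 [OK], height=0
  node 16: h_left=0, h_right=-1, diff=1 [OK], height=1
  node 10: h_left=1, h_right=1, diff=0 [OK], height=2
  node 26: h_left=-1, h_right=-1, diff=0 [OK], height=0
  node 33: h_left=0, h_right=-1, diff=1 [OK], height=1
  node 38: h_left=-1, h_right=-1, diff=0 [OK], height=0
  node 42: h_left=0, h_right=-1, diff=1 [OK], height=1
  node 37: h_left=1, h_right=1, diff=0 [OK], height=2
  node 24: h_left=2, h_right=2, diff=0 [OK], height=3
All nodes satisfy the balance condition.
Result: Balanced


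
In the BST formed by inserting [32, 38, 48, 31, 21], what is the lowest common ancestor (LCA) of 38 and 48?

Tree insertion order: [32, 38, 48, 31, 21]
Tree (level-order array): [32, 31, 38, 21, None, None, 48]
In a BST, the LCA of p=38, q=48 is the first node v on the
root-to-leaf path with p <= v <= q (go left if both < v, right if both > v).
Walk from root:
  at 32: both 38 and 48 > 32, go right
  at 38: 38 <= 38 <= 48, this is the LCA
LCA = 38


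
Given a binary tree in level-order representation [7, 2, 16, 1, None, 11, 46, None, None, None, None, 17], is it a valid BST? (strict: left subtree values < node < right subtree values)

Level-order array: [7, 2, 16, 1, None, 11, 46, None, None, None, None, 17]
Validate using subtree bounds (lo, hi): at each node, require lo < value < hi,
then recurse left with hi=value and right with lo=value.
Preorder trace (stopping at first violation):
  at node 7 with bounds (-inf, +inf): OK
  at node 2 with bounds (-inf, 7): OK
  at node 1 with bounds (-inf, 2): OK
  at node 16 with bounds (7, +inf): OK
  at node 11 with bounds (7, 16): OK
  at node 46 with bounds (16, +inf): OK
  at node 17 with bounds (16, 46): OK
No violation found at any node.
Result: Valid BST


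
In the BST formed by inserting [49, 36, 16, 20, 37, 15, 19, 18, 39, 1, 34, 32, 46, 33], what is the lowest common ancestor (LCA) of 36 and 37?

Tree insertion order: [49, 36, 16, 20, 37, 15, 19, 18, 39, 1, 34, 32, 46, 33]
Tree (level-order array): [49, 36, None, 16, 37, 15, 20, None, 39, 1, None, 19, 34, None, 46, None, None, 18, None, 32, None, None, None, None, None, None, 33]
In a BST, the LCA of p=36, q=37 is the first node v on the
root-to-leaf path with p <= v <= q (go left if both < v, right if both > v).
Walk from root:
  at 49: both 36 and 37 < 49, go left
  at 36: 36 <= 36 <= 37, this is the LCA
LCA = 36


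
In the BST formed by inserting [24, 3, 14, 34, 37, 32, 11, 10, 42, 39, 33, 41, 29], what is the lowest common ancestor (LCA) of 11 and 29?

Tree insertion order: [24, 3, 14, 34, 37, 32, 11, 10, 42, 39, 33, 41, 29]
Tree (level-order array): [24, 3, 34, None, 14, 32, 37, 11, None, 29, 33, None, 42, 10, None, None, None, None, None, 39, None, None, None, None, 41]
In a BST, the LCA of p=11, q=29 is the first node v on the
root-to-leaf path with p <= v <= q (go left if both < v, right if both > v).
Walk from root:
  at 24: 11 <= 24 <= 29, this is the LCA
LCA = 24


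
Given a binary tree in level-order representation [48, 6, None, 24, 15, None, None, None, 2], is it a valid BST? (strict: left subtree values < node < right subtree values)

Level-order array: [48, 6, None, 24, 15, None, None, None, 2]
Validate using subtree bounds (lo, hi): at each node, require lo < value < hi,
then recurse left with hi=value and right with lo=value.
Preorder trace (stopping at first violation):
  at node 48 with bounds (-inf, +inf): OK
  at node 6 with bounds (-inf, 48): OK
  at node 24 with bounds (-inf, 6): VIOLATION
Node 24 violates its bound: not (-inf < 24 < 6).
Result: Not a valid BST


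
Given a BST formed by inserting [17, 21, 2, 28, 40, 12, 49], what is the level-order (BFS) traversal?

Tree insertion order: [17, 21, 2, 28, 40, 12, 49]
Tree (level-order array): [17, 2, 21, None, 12, None, 28, None, None, None, 40, None, 49]
BFS from the root, enqueuing left then right child of each popped node:
  queue [17] -> pop 17, enqueue [2, 21], visited so far: [17]
  queue [2, 21] -> pop 2, enqueue [12], visited so far: [17, 2]
  queue [21, 12] -> pop 21, enqueue [28], visited so far: [17, 2, 21]
  queue [12, 28] -> pop 12, enqueue [none], visited so far: [17, 2, 21, 12]
  queue [28] -> pop 28, enqueue [40], visited so far: [17, 2, 21, 12, 28]
  queue [40] -> pop 40, enqueue [49], visited so far: [17, 2, 21, 12, 28, 40]
  queue [49] -> pop 49, enqueue [none], visited so far: [17, 2, 21, 12, 28, 40, 49]
Result: [17, 2, 21, 12, 28, 40, 49]


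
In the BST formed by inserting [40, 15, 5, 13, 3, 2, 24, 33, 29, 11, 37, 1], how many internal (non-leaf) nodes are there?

Tree built from: [40, 15, 5, 13, 3, 2, 24, 33, 29, 11, 37, 1]
Tree (level-order array): [40, 15, None, 5, 24, 3, 13, None, 33, 2, None, 11, None, 29, 37, 1]
Rule: An internal node has at least one child.
Per-node child counts:
  node 40: 1 child(ren)
  node 15: 2 child(ren)
  node 5: 2 child(ren)
  node 3: 1 child(ren)
  node 2: 1 child(ren)
  node 1: 0 child(ren)
  node 13: 1 child(ren)
  node 11: 0 child(ren)
  node 24: 1 child(ren)
  node 33: 2 child(ren)
  node 29: 0 child(ren)
  node 37: 0 child(ren)
Matching nodes: [40, 15, 5, 3, 2, 13, 24, 33]
Count of internal (non-leaf) nodes: 8


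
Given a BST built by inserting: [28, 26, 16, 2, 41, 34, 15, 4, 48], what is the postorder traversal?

Tree insertion order: [28, 26, 16, 2, 41, 34, 15, 4, 48]
Tree (level-order array): [28, 26, 41, 16, None, 34, 48, 2, None, None, None, None, None, None, 15, 4]
Postorder traversal: [4, 15, 2, 16, 26, 34, 48, 41, 28]


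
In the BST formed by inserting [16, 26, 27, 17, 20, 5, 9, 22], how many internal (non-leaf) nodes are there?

Tree built from: [16, 26, 27, 17, 20, 5, 9, 22]
Tree (level-order array): [16, 5, 26, None, 9, 17, 27, None, None, None, 20, None, None, None, 22]
Rule: An internal node has at least one child.
Per-node child counts:
  node 16: 2 child(ren)
  node 5: 1 child(ren)
  node 9: 0 child(ren)
  node 26: 2 child(ren)
  node 17: 1 child(ren)
  node 20: 1 child(ren)
  node 22: 0 child(ren)
  node 27: 0 child(ren)
Matching nodes: [16, 5, 26, 17, 20]
Count of internal (non-leaf) nodes: 5


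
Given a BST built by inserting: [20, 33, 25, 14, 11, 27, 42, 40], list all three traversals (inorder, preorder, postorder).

Tree insertion order: [20, 33, 25, 14, 11, 27, 42, 40]
Tree (level-order array): [20, 14, 33, 11, None, 25, 42, None, None, None, 27, 40]
Inorder (L, root, R): [11, 14, 20, 25, 27, 33, 40, 42]
Preorder (root, L, R): [20, 14, 11, 33, 25, 27, 42, 40]
Postorder (L, R, root): [11, 14, 27, 25, 40, 42, 33, 20]


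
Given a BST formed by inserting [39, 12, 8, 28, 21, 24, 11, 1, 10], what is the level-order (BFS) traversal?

Tree insertion order: [39, 12, 8, 28, 21, 24, 11, 1, 10]
Tree (level-order array): [39, 12, None, 8, 28, 1, 11, 21, None, None, None, 10, None, None, 24]
BFS from the root, enqueuing left then right child of each popped node:
  queue [39] -> pop 39, enqueue [12], visited so far: [39]
  queue [12] -> pop 12, enqueue [8, 28], visited so far: [39, 12]
  queue [8, 28] -> pop 8, enqueue [1, 11], visited so far: [39, 12, 8]
  queue [28, 1, 11] -> pop 28, enqueue [21], visited so far: [39, 12, 8, 28]
  queue [1, 11, 21] -> pop 1, enqueue [none], visited so far: [39, 12, 8, 28, 1]
  queue [11, 21] -> pop 11, enqueue [10], visited so far: [39, 12, 8, 28, 1, 11]
  queue [21, 10] -> pop 21, enqueue [24], visited so far: [39, 12, 8, 28, 1, 11, 21]
  queue [10, 24] -> pop 10, enqueue [none], visited so far: [39, 12, 8, 28, 1, 11, 21, 10]
  queue [24] -> pop 24, enqueue [none], visited so far: [39, 12, 8, 28, 1, 11, 21, 10, 24]
Result: [39, 12, 8, 28, 1, 11, 21, 10, 24]


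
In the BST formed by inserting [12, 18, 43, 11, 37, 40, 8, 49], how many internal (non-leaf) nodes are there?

Tree built from: [12, 18, 43, 11, 37, 40, 8, 49]
Tree (level-order array): [12, 11, 18, 8, None, None, 43, None, None, 37, 49, None, 40]
Rule: An internal node has at least one child.
Per-node child counts:
  node 12: 2 child(ren)
  node 11: 1 child(ren)
  node 8: 0 child(ren)
  node 18: 1 child(ren)
  node 43: 2 child(ren)
  node 37: 1 child(ren)
  node 40: 0 child(ren)
  node 49: 0 child(ren)
Matching nodes: [12, 11, 18, 43, 37]
Count of internal (non-leaf) nodes: 5


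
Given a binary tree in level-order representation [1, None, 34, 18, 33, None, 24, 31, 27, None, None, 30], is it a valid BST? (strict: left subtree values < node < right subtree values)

Level-order array: [1, None, 34, 18, 33, None, 24, 31, 27, None, None, 30]
Validate using subtree bounds (lo, hi): at each node, require lo < value < hi,
then recurse left with hi=value and right with lo=value.
Preorder trace (stopping at first violation):
  at node 1 with bounds (-inf, +inf): OK
  at node 34 with bounds (1, +inf): OK
  at node 18 with bounds (1, 34): OK
  at node 24 with bounds (18, 34): OK
  at node 33 with bounds (34, +inf): VIOLATION
Node 33 violates its bound: not (34 < 33 < +inf).
Result: Not a valid BST


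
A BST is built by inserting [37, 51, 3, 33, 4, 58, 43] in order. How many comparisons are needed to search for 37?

Search path for 37: 37
Found: True
Comparisons: 1


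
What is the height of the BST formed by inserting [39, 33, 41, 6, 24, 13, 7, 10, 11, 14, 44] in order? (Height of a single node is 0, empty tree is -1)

Insertion order: [39, 33, 41, 6, 24, 13, 7, 10, 11, 14, 44]
Tree (level-order array): [39, 33, 41, 6, None, None, 44, None, 24, None, None, 13, None, 7, 14, None, 10, None, None, None, 11]
Compute height bottom-up (empty subtree = -1):
  height(11) = 1 + max(-1, -1) = 0
  height(10) = 1 + max(-1, 0) = 1
  height(7) = 1 + max(-1, 1) = 2
  height(14) = 1 + max(-1, -1) = 0
  height(13) = 1 + max(2, 0) = 3
  height(24) = 1 + max(3, -1) = 4
  height(6) = 1 + max(-1, 4) = 5
  height(33) = 1 + max(5, -1) = 6
  height(44) = 1 + max(-1, -1) = 0
  height(41) = 1 + max(-1, 0) = 1
  height(39) = 1 + max(6, 1) = 7
Height = 7


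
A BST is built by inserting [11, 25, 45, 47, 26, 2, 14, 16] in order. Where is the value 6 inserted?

Starting tree (level order): [11, 2, 25, None, None, 14, 45, None, 16, 26, 47]
Insertion path: 11 -> 2
Result: insert 6 as right child of 2
Final tree (level order): [11, 2, 25, None, 6, 14, 45, None, None, None, 16, 26, 47]


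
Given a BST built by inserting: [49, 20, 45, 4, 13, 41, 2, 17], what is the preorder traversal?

Tree insertion order: [49, 20, 45, 4, 13, 41, 2, 17]
Tree (level-order array): [49, 20, None, 4, 45, 2, 13, 41, None, None, None, None, 17]
Preorder traversal: [49, 20, 4, 2, 13, 17, 45, 41]


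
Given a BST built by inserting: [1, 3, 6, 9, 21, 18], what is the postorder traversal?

Tree insertion order: [1, 3, 6, 9, 21, 18]
Tree (level-order array): [1, None, 3, None, 6, None, 9, None, 21, 18]
Postorder traversal: [18, 21, 9, 6, 3, 1]


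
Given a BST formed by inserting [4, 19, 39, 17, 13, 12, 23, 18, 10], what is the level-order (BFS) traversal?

Tree insertion order: [4, 19, 39, 17, 13, 12, 23, 18, 10]
Tree (level-order array): [4, None, 19, 17, 39, 13, 18, 23, None, 12, None, None, None, None, None, 10]
BFS from the root, enqueuing left then right child of each popped node:
  queue [4] -> pop 4, enqueue [19], visited so far: [4]
  queue [19] -> pop 19, enqueue [17, 39], visited so far: [4, 19]
  queue [17, 39] -> pop 17, enqueue [13, 18], visited so far: [4, 19, 17]
  queue [39, 13, 18] -> pop 39, enqueue [23], visited so far: [4, 19, 17, 39]
  queue [13, 18, 23] -> pop 13, enqueue [12], visited so far: [4, 19, 17, 39, 13]
  queue [18, 23, 12] -> pop 18, enqueue [none], visited so far: [4, 19, 17, 39, 13, 18]
  queue [23, 12] -> pop 23, enqueue [none], visited so far: [4, 19, 17, 39, 13, 18, 23]
  queue [12] -> pop 12, enqueue [10], visited so far: [4, 19, 17, 39, 13, 18, 23, 12]
  queue [10] -> pop 10, enqueue [none], visited so far: [4, 19, 17, 39, 13, 18, 23, 12, 10]
Result: [4, 19, 17, 39, 13, 18, 23, 12, 10]


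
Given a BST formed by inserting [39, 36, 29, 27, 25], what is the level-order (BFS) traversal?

Tree insertion order: [39, 36, 29, 27, 25]
Tree (level-order array): [39, 36, None, 29, None, 27, None, 25]
BFS from the root, enqueuing left then right child of each popped node:
  queue [39] -> pop 39, enqueue [36], visited so far: [39]
  queue [36] -> pop 36, enqueue [29], visited so far: [39, 36]
  queue [29] -> pop 29, enqueue [27], visited so far: [39, 36, 29]
  queue [27] -> pop 27, enqueue [25], visited so far: [39, 36, 29, 27]
  queue [25] -> pop 25, enqueue [none], visited so far: [39, 36, 29, 27, 25]
Result: [39, 36, 29, 27, 25]


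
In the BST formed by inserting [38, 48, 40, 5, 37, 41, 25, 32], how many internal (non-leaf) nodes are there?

Tree built from: [38, 48, 40, 5, 37, 41, 25, 32]
Tree (level-order array): [38, 5, 48, None, 37, 40, None, 25, None, None, 41, None, 32]
Rule: An internal node has at least one child.
Per-node child counts:
  node 38: 2 child(ren)
  node 5: 1 child(ren)
  node 37: 1 child(ren)
  node 25: 1 child(ren)
  node 32: 0 child(ren)
  node 48: 1 child(ren)
  node 40: 1 child(ren)
  node 41: 0 child(ren)
Matching nodes: [38, 5, 37, 25, 48, 40]
Count of internal (non-leaf) nodes: 6


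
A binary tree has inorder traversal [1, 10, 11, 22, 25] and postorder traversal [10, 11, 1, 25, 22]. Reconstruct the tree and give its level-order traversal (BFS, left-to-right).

Inorder:   [1, 10, 11, 22, 25]
Postorder: [10, 11, 1, 25, 22]
Algorithm: postorder visits root last, so walk postorder right-to-left;
each value is the root of the current inorder slice — split it at that
value, recurse on the right subtree first, then the left.
Recursive splits:
  root=22; inorder splits into left=[1, 10, 11], right=[25]
  root=25; inorder splits into left=[], right=[]
  root=1; inorder splits into left=[], right=[10, 11]
  root=11; inorder splits into left=[10], right=[]
  root=10; inorder splits into left=[], right=[]
Reconstructed level-order: [22, 1, 25, 11, 10]


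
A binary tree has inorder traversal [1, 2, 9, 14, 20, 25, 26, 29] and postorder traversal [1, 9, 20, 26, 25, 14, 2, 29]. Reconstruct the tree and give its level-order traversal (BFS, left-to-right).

Inorder:   [1, 2, 9, 14, 20, 25, 26, 29]
Postorder: [1, 9, 20, 26, 25, 14, 2, 29]
Algorithm: postorder visits root last, so walk postorder right-to-left;
each value is the root of the current inorder slice — split it at that
value, recurse on the right subtree first, then the left.
Recursive splits:
  root=29; inorder splits into left=[1, 2, 9, 14, 20, 25, 26], right=[]
  root=2; inorder splits into left=[1], right=[9, 14, 20, 25, 26]
  root=14; inorder splits into left=[9], right=[20, 25, 26]
  root=25; inorder splits into left=[20], right=[26]
  root=26; inorder splits into left=[], right=[]
  root=20; inorder splits into left=[], right=[]
  root=9; inorder splits into left=[], right=[]
  root=1; inorder splits into left=[], right=[]
Reconstructed level-order: [29, 2, 1, 14, 9, 25, 20, 26]


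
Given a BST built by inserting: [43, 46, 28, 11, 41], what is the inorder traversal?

Tree insertion order: [43, 46, 28, 11, 41]
Tree (level-order array): [43, 28, 46, 11, 41]
Inorder traversal: [11, 28, 41, 43, 46]


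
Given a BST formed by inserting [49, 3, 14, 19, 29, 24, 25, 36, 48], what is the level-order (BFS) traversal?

Tree insertion order: [49, 3, 14, 19, 29, 24, 25, 36, 48]
Tree (level-order array): [49, 3, None, None, 14, None, 19, None, 29, 24, 36, None, 25, None, 48]
BFS from the root, enqueuing left then right child of each popped node:
  queue [49] -> pop 49, enqueue [3], visited so far: [49]
  queue [3] -> pop 3, enqueue [14], visited so far: [49, 3]
  queue [14] -> pop 14, enqueue [19], visited so far: [49, 3, 14]
  queue [19] -> pop 19, enqueue [29], visited so far: [49, 3, 14, 19]
  queue [29] -> pop 29, enqueue [24, 36], visited so far: [49, 3, 14, 19, 29]
  queue [24, 36] -> pop 24, enqueue [25], visited so far: [49, 3, 14, 19, 29, 24]
  queue [36, 25] -> pop 36, enqueue [48], visited so far: [49, 3, 14, 19, 29, 24, 36]
  queue [25, 48] -> pop 25, enqueue [none], visited so far: [49, 3, 14, 19, 29, 24, 36, 25]
  queue [48] -> pop 48, enqueue [none], visited so far: [49, 3, 14, 19, 29, 24, 36, 25, 48]
Result: [49, 3, 14, 19, 29, 24, 36, 25, 48]


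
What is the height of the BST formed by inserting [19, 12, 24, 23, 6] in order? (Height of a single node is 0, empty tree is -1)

Insertion order: [19, 12, 24, 23, 6]
Tree (level-order array): [19, 12, 24, 6, None, 23]
Compute height bottom-up (empty subtree = -1):
  height(6) = 1 + max(-1, -1) = 0
  height(12) = 1 + max(0, -1) = 1
  height(23) = 1 + max(-1, -1) = 0
  height(24) = 1 + max(0, -1) = 1
  height(19) = 1 + max(1, 1) = 2
Height = 2


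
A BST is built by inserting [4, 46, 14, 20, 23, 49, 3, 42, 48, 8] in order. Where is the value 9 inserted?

Starting tree (level order): [4, 3, 46, None, None, 14, 49, 8, 20, 48, None, None, None, None, 23, None, None, None, 42]
Insertion path: 4 -> 46 -> 14 -> 8
Result: insert 9 as right child of 8
Final tree (level order): [4, 3, 46, None, None, 14, 49, 8, 20, 48, None, None, 9, None, 23, None, None, None, None, None, 42]


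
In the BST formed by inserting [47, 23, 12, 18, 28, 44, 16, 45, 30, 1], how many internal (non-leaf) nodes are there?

Tree built from: [47, 23, 12, 18, 28, 44, 16, 45, 30, 1]
Tree (level-order array): [47, 23, None, 12, 28, 1, 18, None, 44, None, None, 16, None, 30, 45]
Rule: An internal node has at least one child.
Per-node child counts:
  node 47: 1 child(ren)
  node 23: 2 child(ren)
  node 12: 2 child(ren)
  node 1: 0 child(ren)
  node 18: 1 child(ren)
  node 16: 0 child(ren)
  node 28: 1 child(ren)
  node 44: 2 child(ren)
  node 30: 0 child(ren)
  node 45: 0 child(ren)
Matching nodes: [47, 23, 12, 18, 28, 44]
Count of internal (non-leaf) nodes: 6


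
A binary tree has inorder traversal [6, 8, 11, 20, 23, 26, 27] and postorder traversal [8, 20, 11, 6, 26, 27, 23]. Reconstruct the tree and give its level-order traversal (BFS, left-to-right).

Inorder:   [6, 8, 11, 20, 23, 26, 27]
Postorder: [8, 20, 11, 6, 26, 27, 23]
Algorithm: postorder visits root last, so walk postorder right-to-left;
each value is the root of the current inorder slice — split it at that
value, recurse on the right subtree first, then the left.
Recursive splits:
  root=23; inorder splits into left=[6, 8, 11, 20], right=[26, 27]
  root=27; inorder splits into left=[26], right=[]
  root=26; inorder splits into left=[], right=[]
  root=6; inorder splits into left=[], right=[8, 11, 20]
  root=11; inorder splits into left=[8], right=[20]
  root=20; inorder splits into left=[], right=[]
  root=8; inorder splits into left=[], right=[]
Reconstructed level-order: [23, 6, 27, 11, 26, 8, 20]


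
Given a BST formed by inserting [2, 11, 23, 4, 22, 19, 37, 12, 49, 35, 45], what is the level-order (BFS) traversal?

Tree insertion order: [2, 11, 23, 4, 22, 19, 37, 12, 49, 35, 45]
Tree (level-order array): [2, None, 11, 4, 23, None, None, 22, 37, 19, None, 35, 49, 12, None, None, None, 45]
BFS from the root, enqueuing left then right child of each popped node:
  queue [2] -> pop 2, enqueue [11], visited so far: [2]
  queue [11] -> pop 11, enqueue [4, 23], visited so far: [2, 11]
  queue [4, 23] -> pop 4, enqueue [none], visited so far: [2, 11, 4]
  queue [23] -> pop 23, enqueue [22, 37], visited so far: [2, 11, 4, 23]
  queue [22, 37] -> pop 22, enqueue [19], visited so far: [2, 11, 4, 23, 22]
  queue [37, 19] -> pop 37, enqueue [35, 49], visited so far: [2, 11, 4, 23, 22, 37]
  queue [19, 35, 49] -> pop 19, enqueue [12], visited so far: [2, 11, 4, 23, 22, 37, 19]
  queue [35, 49, 12] -> pop 35, enqueue [none], visited so far: [2, 11, 4, 23, 22, 37, 19, 35]
  queue [49, 12] -> pop 49, enqueue [45], visited so far: [2, 11, 4, 23, 22, 37, 19, 35, 49]
  queue [12, 45] -> pop 12, enqueue [none], visited so far: [2, 11, 4, 23, 22, 37, 19, 35, 49, 12]
  queue [45] -> pop 45, enqueue [none], visited so far: [2, 11, 4, 23, 22, 37, 19, 35, 49, 12, 45]
Result: [2, 11, 4, 23, 22, 37, 19, 35, 49, 12, 45]


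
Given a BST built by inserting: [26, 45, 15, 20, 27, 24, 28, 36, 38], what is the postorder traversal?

Tree insertion order: [26, 45, 15, 20, 27, 24, 28, 36, 38]
Tree (level-order array): [26, 15, 45, None, 20, 27, None, None, 24, None, 28, None, None, None, 36, None, 38]
Postorder traversal: [24, 20, 15, 38, 36, 28, 27, 45, 26]


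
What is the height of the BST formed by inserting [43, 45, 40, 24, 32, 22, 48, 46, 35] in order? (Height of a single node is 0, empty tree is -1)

Insertion order: [43, 45, 40, 24, 32, 22, 48, 46, 35]
Tree (level-order array): [43, 40, 45, 24, None, None, 48, 22, 32, 46, None, None, None, None, 35]
Compute height bottom-up (empty subtree = -1):
  height(22) = 1 + max(-1, -1) = 0
  height(35) = 1 + max(-1, -1) = 0
  height(32) = 1 + max(-1, 0) = 1
  height(24) = 1 + max(0, 1) = 2
  height(40) = 1 + max(2, -1) = 3
  height(46) = 1 + max(-1, -1) = 0
  height(48) = 1 + max(0, -1) = 1
  height(45) = 1 + max(-1, 1) = 2
  height(43) = 1 + max(3, 2) = 4
Height = 4


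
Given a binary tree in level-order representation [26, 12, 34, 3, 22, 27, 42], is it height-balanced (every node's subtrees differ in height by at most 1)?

Tree (level-order array): [26, 12, 34, 3, 22, 27, 42]
Definition: a tree is height-balanced if, at every node, |h(left) - h(right)| <= 1 (empty subtree has height -1).
Bottom-up per-node check:
  node 3: h_left=-1, h_right=-1, diff=0 [OK], height=0
  node 22: h_left=-1, h_right=-1, diff=0 [OK], height=0
  node 12: h_left=0, h_right=0, diff=0 [OK], height=1
  node 27: h_left=-1, h_right=-1, diff=0 [OK], height=0
  node 42: h_left=-1, h_right=-1, diff=0 [OK], height=0
  node 34: h_left=0, h_right=0, diff=0 [OK], height=1
  node 26: h_left=1, h_right=1, diff=0 [OK], height=2
All nodes satisfy the balance condition.
Result: Balanced


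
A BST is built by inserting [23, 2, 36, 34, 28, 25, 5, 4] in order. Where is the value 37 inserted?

Starting tree (level order): [23, 2, 36, None, 5, 34, None, 4, None, 28, None, None, None, 25]
Insertion path: 23 -> 36
Result: insert 37 as right child of 36
Final tree (level order): [23, 2, 36, None, 5, 34, 37, 4, None, 28, None, None, None, None, None, 25]


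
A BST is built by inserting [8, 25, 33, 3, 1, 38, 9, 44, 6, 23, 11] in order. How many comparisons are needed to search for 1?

Search path for 1: 8 -> 3 -> 1
Found: True
Comparisons: 3


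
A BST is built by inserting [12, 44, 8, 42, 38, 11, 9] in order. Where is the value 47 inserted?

Starting tree (level order): [12, 8, 44, None, 11, 42, None, 9, None, 38]
Insertion path: 12 -> 44
Result: insert 47 as right child of 44
Final tree (level order): [12, 8, 44, None, 11, 42, 47, 9, None, 38]


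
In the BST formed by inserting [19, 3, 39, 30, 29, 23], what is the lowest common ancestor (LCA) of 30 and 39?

Tree insertion order: [19, 3, 39, 30, 29, 23]
Tree (level-order array): [19, 3, 39, None, None, 30, None, 29, None, 23]
In a BST, the LCA of p=30, q=39 is the first node v on the
root-to-leaf path with p <= v <= q (go left if both < v, right if both > v).
Walk from root:
  at 19: both 30 and 39 > 19, go right
  at 39: 30 <= 39 <= 39, this is the LCA
LCA = 39


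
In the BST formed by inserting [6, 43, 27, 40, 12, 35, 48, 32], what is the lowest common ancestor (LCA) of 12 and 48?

Tree insertion order: [6, 43, 27, 40, 12, 35, 48, 32]
Tree (level-order array): [6, None, 43, 27, 48, 12, 40, None, None, None, None, 35, None, 32]
In a BST, the LCA of p=12, q=48 is the first node v on the
root-to-leaf path with p <= v <= q (go left if both < v, right if both > v).
Walk from root:
  at 6: both 12 and 48 > 6, go right
  at 43: 12 <= 43 <= 48, this is the LCA
LCA = 43


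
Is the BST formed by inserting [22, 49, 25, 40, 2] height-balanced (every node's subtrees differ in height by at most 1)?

Tree (level-order array): [22, 2, 49, None, None, 25, None, None, 40]
Definition: a tree is height-balanced if, at every node, |h(left) - h(right)| <= 1 (empty subtree has height -1).
Bottom-up per-node check:
  node 2: h_left=-1, h_right=-1, diff=0 [OK], height=0
  node 40: h_left=-1, h_right=-1, diff=0 [OK], height=0
  node 25: h_left=-1, h_right=0, diff=1 [OK], height=1
  node 49: h_left=1, h_right=-1, diff=2 [FAIL (|1--1|=2 > 1)], height=2
  node 22: h_left=0, h_right=2, diff=2 [FAIL (|0-2|=2 > 1)], height=3
Node 49 violates the condition: |1 - -1| = 2 > 1.
Result: Not balanced


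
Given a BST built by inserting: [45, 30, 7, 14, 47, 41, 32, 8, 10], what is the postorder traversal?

Tree insertion order: [45, 30, 7, 14, 47, 41, 32, 8, 10]
Tree (level-order array): [45, 30, 47, 7, 41, None, None, None, 14, 32, None, 8, None, None, None, None, 10]
Postorder traversal: [10, 8, 14, 7, 32, 41, 30, 47, 45]


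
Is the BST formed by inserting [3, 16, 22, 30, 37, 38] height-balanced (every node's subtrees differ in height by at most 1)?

Tree (level-order array): [3, None, 16, None, 22, None, 30, None, 37, None, 38]
Definition: a tree is height-balanced if, at every node, |h(left) - h(right)| <= 1 (empty subtree has height -1).
Bottom-up per-node check:
  node 38: h_left=-1, h_right=-1, diff=0 [OK], height=0
  node 37: h_left=-1, h_right=0, diff=1 [OK], height=1
  node 30: h_left=-1, h_right=1, diff=2 [FAIL (|-1-1|=2 > 1)], height=2
  node 22: h_left=-1, h_right=2, diff=3 [FAIL (|-1-2|=3 > 1)], height=3
  node 16: h_left=-1, h_right=3, diff=4 [FAIL (|-1-3|=4 > 1)], height=4
  node 3: h_left=-1, h_right=4, diff=5 [FAIL (|-1-4|=5 > 1)], height=5
Node 30 violates the condition: |-1 - 1| = 2 > 1.
Result: Not balanced


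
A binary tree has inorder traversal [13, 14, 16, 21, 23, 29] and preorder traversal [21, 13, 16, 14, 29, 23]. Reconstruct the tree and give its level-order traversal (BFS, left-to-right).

Inorder:  [13, 14, 16, 21, 23, 29]
Preorder: [21, 13, 16, 14, 29, 23]
Algorithm: preorder visits root first, so consume preorder in order;
for each root, split the current inorder slice at that value into
left-subtree inorder and right-subtree inorder, then recurse.
Recursive splits:
  root=21; inorder splits into left=[13, 14, 16], right=[23, 29]
  root=13; inorder splits into left=[], right=[14, 16]
  root=16; inorder splits into left=[14], right=[]
  root=14; inorder splits into left=[], right=[]
  root=29; inorder splits into left=[23], right=[]
  root=23; inorder splits into left=[], right=[]
Reconstructed level-order: [21, 13, 29, 16, 23, 14]


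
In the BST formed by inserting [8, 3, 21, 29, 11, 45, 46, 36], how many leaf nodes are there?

Tree built from: [8, 3, 21, 29, 11, 45, 46, 36]
Tree (level-order array): [8, 3, 21, None, None, 11, 29, None, None, None, 45, 36, 46]
Rule: A leaf has 0 children.
Per-node child counts:
  node 8: 2 child(ren)
  node 3: 0 child(ren)
  node 21: 2 child(ren)
  node 11: 0 child(ren)
  node 29: 1 child(ren)
  node 45: 2 child(ren)
  node 36: 0 child(ren)
  node 46: 0 child(ren)
Matching nodes: [3, 11, 36, 46]
Count of leaf nodes: 4


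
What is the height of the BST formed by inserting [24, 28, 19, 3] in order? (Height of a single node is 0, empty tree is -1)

Insertion order: [24, 28, 19, 3]
Tree (level-order array): [24, 19, 28, 3]
Compute height bottom-up (empty subtree = -1):
  height(3) = 1 + max(-1, -1) = 0
  height(19) = 1 + max(0, -1) = 1
  height(28) = 1 + max(-1, -1) = 0
  height(24) = 1 + max(1, 0) = 2
Height = 2


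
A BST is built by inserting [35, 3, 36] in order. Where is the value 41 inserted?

Starting tree (level order): [35, 3, 36]
Insertion path: 35 -> 36
Result: insert 41 as right child of 36
Final tree (level order): [35, 3, 36, None, None, None, 41]


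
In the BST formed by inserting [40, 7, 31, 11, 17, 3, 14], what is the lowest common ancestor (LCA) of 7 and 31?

Tree insertion order: [40, 7, 31, 11, 17, 3, 14]
Tree (level-order array): [40, 7, None, 3, 31, None, None, 11, None, None, 17, 14]
In a BST, the LCA of p=7, q=31 is the first node v on the
root-to-leaf path with p <= v <= q (go left if both < v, right if both > v).
Walk from root:
  at 40: both 7 and 31 < 40, go left
  at 7: 7 <= 7 <= 31, this is the LCA
LCA = 7


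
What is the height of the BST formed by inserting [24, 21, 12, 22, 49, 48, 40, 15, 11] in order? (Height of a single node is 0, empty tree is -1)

Insertion order: [24, 21, 12, 22, 49, 48, 40, 15, 11]
Tree (level-order array): [24, 21, 49, 12, 22, 48, None, 11, 15, None, None, 40]
Compute height bottom-up (empty subtree = -1):
  height(11) = 1 + max(-1, -1) = 0
  height(15) = 1 + max(-1, -1) = 0
  height(12) = 1 + max(0, 0) = 1
  height(22) = 1 + max(-1, -1) = 0
  height(21) = 1 + max(1, 0) = 2
  height(40) = 1 + max(-1, -1) = 0
  height(48) = 1 + max(0, -1) = 1
  height(49) = 1 + max(1, -1) = 2
  height(24) = 1 + max(2, 2) = 3
Height = 3


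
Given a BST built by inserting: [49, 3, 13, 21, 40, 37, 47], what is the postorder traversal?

Tree insertion order: [49, 3, 13, 21, 40, 37, 47]
Tree (level-order array): [49, 3, None, None, 13, None, 21, None, 40, 37, 47]
Postorder traversal: [37, 47, 40, 21, 13, 3, 49]


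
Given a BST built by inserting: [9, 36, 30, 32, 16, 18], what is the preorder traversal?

Tree insertion order: [9, 36, 30, 32, 16, 18]
Tree (level-order array): [9, None, 36, 30, None, 16, 32, None, 18]
Preorder traversal: [9, 36, 30, 16, 18, 32]


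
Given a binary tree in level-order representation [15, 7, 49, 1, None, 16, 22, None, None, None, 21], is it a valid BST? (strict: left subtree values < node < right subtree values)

Level-order array: [15, 7, 49, 1, None, 16, 22, None, None, None, 21]
Validate using subtree bounds (lo, hi): at each node, require lo < value < hi,
then recurse left with hi=value and right with lo=value.
Preorder trace (stopping at first violation):
  at node 15 with bounds (-inf, +inf): OK
  at node 7 with bounds (-inf, 15): OK
  at node 1 with bounds (-inf, 7): OK
  at node 49 with bounds (15, +inf): OK
  at node 16 with bounds (15, 49): OK
  at node 21 with bounds (16, 49): OK
  at node 22 with bounds (49, +inf): VIOLATION
Node 22 violates its bound: not (49 < 22 < +inf).
Result: Not a valid BST


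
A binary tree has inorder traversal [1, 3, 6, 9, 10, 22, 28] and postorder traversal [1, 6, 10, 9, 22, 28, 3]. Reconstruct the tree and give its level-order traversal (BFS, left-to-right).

Inorder:   [1, 3, 6, 9, 10, 22, 28]
Postorder: [1, 6, 10, 9, 22, 28, 3]
Algorithm: postorder visits root last, so walk postorder right-to-left;
each value is the root of the current inorder slice — split it at that
value, recurse on the right subtree first, then the left.
Recursive splits:
  root=3; inorder splits into left=[1], right=[6, 9, 10, 22, 28]
  root=28; inorder splits into left=[6, 9, 10, 22], right=[]
  root=22; inorder splits into left=[6, 9, 10], right=[]
  root=9; inorder splits into left=[6], right=[10]
  root=10; inorder splits into left=[], right=[]
  root=6; inorder splits into left=[], right=[]
  root=1; inorder splits into left=[], right=[]
Reconstructed level-order: [3, 1, 28, 22, 9, 6, 10]


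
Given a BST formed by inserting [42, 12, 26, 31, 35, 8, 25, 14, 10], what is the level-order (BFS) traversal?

Tree insertion order: [42, 12, 26, 31, 35, 8, 25, 14, 10]
Tree (level-order array): [42, 12, None, 8, 26, None, 10, 25, 31, None, None, 14, None, None, 35]
BFS from the root, enqueuing left then right child of each popped node:
  queue [42] -> pop 42, enqueue [12], visited so far: [42]
  queue [12] -> pop 12, enqueue [8, 26], visited so far: [42, 12]
  queue [8, 26] -> pop 8, enqueue [10], visited so far: [42, 12, 8]
  queue [26, 10] -> pop 26, enqueue [25, 31], visited so far: [42, 12, 8, 26]
  queue [10, 25, 31] -> pop 10, enqueue [none], visited so far: [42, 12, 8, 26, 10]
  queue [25, 31] -> pop 25, enqueue [14], visited so far: [42, 12, 8, 26, 10, 25]
  queue [31, 14] -> pop 31, enqueue [35], visited so far: [42, 12, 8, 26, 10, 25, 31]
  queue [14, 35] -> pop 14, enqueue [none], visited so far: [42, 12, 8, 26, 10, 25, 31, 14]
  queue [35] -> pop 35, enqueue [none], visited so far: [42, 12, 8, 26, 10, 25, 31, 14, 35]
Result: [42, 12, 8, 26, 10, 25, 31, 14, 35]


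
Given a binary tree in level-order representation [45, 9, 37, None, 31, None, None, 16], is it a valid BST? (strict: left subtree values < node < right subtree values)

Level-order array: [45, 9, 37, None, 31, None, None, 16]
Validate using subtree bounds (lo, hi): at each node, require lo < value < hi,
then recurse left with hi=value and right with lo=value.
Preorder trace (stopping at first violation):
  at node 45 with bounds (-inf, +inf): OK
  at node 9 with bounds (-inf, 45): OK
  at node 31 with bounds (9, 45): OK
  at node 16 with bounds (9, 31): OK
  at node 37 with bounds (45, +inf): VIOLATION
Node 37 violates its bound: not (45 < 37 < +inf).
Result: Not a valid BST


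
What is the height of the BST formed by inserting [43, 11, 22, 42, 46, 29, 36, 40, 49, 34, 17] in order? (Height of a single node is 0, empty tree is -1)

Insertion order: [43, 11, 22, 42, 46, 29, 36, 40, 49, 34, 17]
Tree (level-order array): [43, 11, 46, None, 22, None, 49, 17, 42, None, None, None, None, 29, None, None, 36, 34, 40]
Compute height bottom-up (empty subtree = -1):
  height(17) = 1 + max(-1, -1) = 0
  height(34) = 1 + max(-1, -1) = 0
  height(40) = 1 + max(-1, -1) = 0
  height(36) = 1 + max(0, 0) = 1
  height(29) = 1 + max(-1, 1) = 2
  height(42) = 1 + max(2, -1) = 3
  height(22) = 1 + max(0, 3) = 4
  height(11) = 1 + max(-1, 4) = 5
  height(49) = 1 + max(-1, -1) = 0
  height(46) = 1 + max(-1, 0) = 1
  height(43) = 1 + max(5, 1) = 6
Height = 6


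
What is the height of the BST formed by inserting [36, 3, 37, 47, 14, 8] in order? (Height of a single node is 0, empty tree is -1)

Insertion order: [36, 3, 37, 47, 14, 8]
Tree (level-order array): [36, 3, 37, None, 14, None, 47, 8]
Compute height bottom-up (empty subtree = -1):
  height(8) = 1 + max(-1, -1) = 0
  height(14) = 1 + max(0, -1) = 1
  height(3) = 1 + max(-1, 1) = 2
  height(47) = 1 + max(-1, -1) = 0
  height(37) = 1 + max(-1, 0) = 1
  height(36) = 1 + max(2, 1) = 3
Height = 3


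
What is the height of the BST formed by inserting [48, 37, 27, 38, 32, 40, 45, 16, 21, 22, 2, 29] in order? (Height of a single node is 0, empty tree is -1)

Insertion order: [48, 37, 27, 38, 32, 40, 45, 16, 21, 22, 2, 29]
Tree (level-order array): [48, 37, None, 27, 38, 16, 32, None, 40, 2, 21, 29, None, None, 45, None, None, None, 22]
Compute height bottom-up (empty subtree = -1):
  height(2) = 1 + max(-1, -1) = 0
  height(22) = 1 + max(-1, -1) = 0
  height(21) = 1 + max(-1, 0) = 1
  height(16) = 1 + max(0, 1) = 2
  height(29) = 1 + max(-1, -1) = 0
  height(32) = 1 + max(0, -1) = 1
  height(27) = 1 + max(2, 1) = 3
  height(45) = 1 + max(-1, -1) = 0
  height(40) = 1 + max(-1, 0) = 1
  height(38) = 1 + max(-1, 1) = 2
  height(37) = 1 + max(3, 2) = 4
  height(48) = 1 + max(4, -1) = 5
Height = 5


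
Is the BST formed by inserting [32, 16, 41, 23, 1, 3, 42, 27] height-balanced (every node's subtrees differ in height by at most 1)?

Tree (level-order array): [32, 16, 41, 1, 23, None, 42, None, 3, None, 27]
Definition: a tree is height-balanced if, at every node, |h(left) - h(right)| <= 1 (empty subtree has height -1).
Bottom-up per-node check:
  node 3: h_left=-1, h_right=-1, diff=0 [OK], height=0
  node 1: h_left=-1, h_right=0, diff=1 [OK], height=1
  node 27: h_left=-1, h_right=-1, diff=0 [OK], height=0
  node 23: h_left=-1, h_right=0, diff=1 [OK], height=1
  node 16: h_left=1, h_right=1, diff=0 [OK], height=2
  node 42: h_left=-1, h_right=-1, diff=0 [OK], height=0
  node 41: h_left=-1, h_right=0, diff=1 [OK], height=1
  node 32: h_left=2, h_right=1, diff=1 [OK], height=3
All nodes satisfy the balance condition.
Result: Balanced
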